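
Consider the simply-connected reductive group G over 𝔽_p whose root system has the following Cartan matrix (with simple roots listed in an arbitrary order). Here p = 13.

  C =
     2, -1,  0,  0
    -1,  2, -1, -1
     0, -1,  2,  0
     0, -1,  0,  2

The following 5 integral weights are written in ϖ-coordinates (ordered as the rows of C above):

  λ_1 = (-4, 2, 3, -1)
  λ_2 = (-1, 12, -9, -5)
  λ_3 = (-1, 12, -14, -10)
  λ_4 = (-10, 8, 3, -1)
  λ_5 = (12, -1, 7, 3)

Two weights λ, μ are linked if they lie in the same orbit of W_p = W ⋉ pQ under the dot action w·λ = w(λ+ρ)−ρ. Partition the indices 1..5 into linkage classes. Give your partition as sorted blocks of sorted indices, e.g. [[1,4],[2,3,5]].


Root system D_4: the 4×4 matrix C matches after relabeling.

Folding the 5 weights λ_j+ρ into Ā_13 (reps in the given 4-coord order):

  [1] (3, 0, 4, 0);  [2] (0, 0, 8, 4);  [3] (9, 0, 4, 0);  [4] (9, 0, 4, 0);  [5] (1, 0, 4, 8)

4 distinct reps among the 5 weights ⇒ 4 W_13-linkage classes:

[[1], [2], [3, 4], [5]]


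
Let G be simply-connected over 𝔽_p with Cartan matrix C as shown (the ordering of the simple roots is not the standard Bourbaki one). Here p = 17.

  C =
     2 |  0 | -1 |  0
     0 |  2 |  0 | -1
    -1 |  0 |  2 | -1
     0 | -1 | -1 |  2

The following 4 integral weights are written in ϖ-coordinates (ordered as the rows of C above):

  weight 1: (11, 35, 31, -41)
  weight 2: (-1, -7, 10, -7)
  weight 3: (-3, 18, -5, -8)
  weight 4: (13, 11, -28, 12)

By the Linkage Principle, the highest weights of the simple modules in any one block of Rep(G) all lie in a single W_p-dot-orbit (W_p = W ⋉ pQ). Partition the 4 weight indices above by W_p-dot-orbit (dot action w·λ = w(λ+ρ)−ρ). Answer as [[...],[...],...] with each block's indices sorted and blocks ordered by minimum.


Type A_4, rank 4, |W|=120; reorder rows/cols to standard.

λ_j+ρ reflected into Ā_17 (⟨·,θ^∨⟩≤17); 4-tuples as given:

    [1] (5, 4, 4, 2)
    [2] (1, 6, 0, 5)
    [3] (5, 4, 4, 2)
    [4] (3, 8, 0, 4)

Linkage partition of the 4 weights (3 classes, p=17):

[[1, 3], [2], [4]]


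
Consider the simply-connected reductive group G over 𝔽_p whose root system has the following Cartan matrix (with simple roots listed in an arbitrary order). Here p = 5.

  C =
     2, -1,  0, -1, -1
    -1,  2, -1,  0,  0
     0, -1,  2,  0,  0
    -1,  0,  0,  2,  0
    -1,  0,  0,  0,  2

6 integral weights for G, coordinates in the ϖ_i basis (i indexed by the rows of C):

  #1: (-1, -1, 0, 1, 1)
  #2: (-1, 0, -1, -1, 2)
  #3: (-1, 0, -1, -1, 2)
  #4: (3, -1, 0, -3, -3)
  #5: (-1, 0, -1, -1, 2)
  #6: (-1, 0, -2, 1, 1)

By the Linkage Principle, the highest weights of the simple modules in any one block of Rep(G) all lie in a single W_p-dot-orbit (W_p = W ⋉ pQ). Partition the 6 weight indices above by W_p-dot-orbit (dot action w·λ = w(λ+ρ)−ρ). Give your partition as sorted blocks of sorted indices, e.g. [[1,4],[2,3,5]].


D_5 Cartan matrix, 5 simple roots permuted; ρ=(1,1,1,1,1).

Ā_5 reps of the 6 weights (D_5, coords as presented):

  λ_1+ρ ↦ (0, 0, 1, 2, 2)
  λ_2+ρ ↦ (0, 1, 0, 0, 3)
  λ_3+ρ ↦ (0, 1, 0, 0, 3)
  λ_4+ρ ↦ (0, 0, 1, 2, 2)
  λ_5+ρ ↦ (0, 1, 0, 0, 3)
  λ_6+ρ ↦ (0, 0, 1, 2, 2)

The 6 indices split into 2 linkage classes (same alcove rep ⇔ same W_5-dot-orbit):

[[1, 4, 6], [2, 3, 5]]


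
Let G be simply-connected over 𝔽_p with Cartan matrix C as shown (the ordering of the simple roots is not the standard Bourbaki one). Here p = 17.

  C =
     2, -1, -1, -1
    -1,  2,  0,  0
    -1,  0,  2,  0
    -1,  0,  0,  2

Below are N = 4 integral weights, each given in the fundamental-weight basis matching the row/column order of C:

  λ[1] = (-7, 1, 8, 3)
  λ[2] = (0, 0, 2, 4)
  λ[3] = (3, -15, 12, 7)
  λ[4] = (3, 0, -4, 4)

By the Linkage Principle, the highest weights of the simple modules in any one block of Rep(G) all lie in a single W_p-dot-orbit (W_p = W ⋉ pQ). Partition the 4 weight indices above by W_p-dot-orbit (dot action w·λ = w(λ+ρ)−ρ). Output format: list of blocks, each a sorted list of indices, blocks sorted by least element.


Type D_4, rank 4, |W|=192; reorder rows/cols to standard.

W_17-reps of the 4 weights in Ā_17 (same 4-coord order as C):

    λ_1+ρ ↦ (0, 4, 3, 2)
    λ_2+ρ ↦ (1, 1, 3, 5)
    λ_3+ρ ↦ (0, 4, 3, 2)
    λ_4+ρ ↦ (1, 1, 3, 5)

Grouping the 4 weights by Ā_17-representative: 2 linkage classes.

[[1, 3], [2, 4]]


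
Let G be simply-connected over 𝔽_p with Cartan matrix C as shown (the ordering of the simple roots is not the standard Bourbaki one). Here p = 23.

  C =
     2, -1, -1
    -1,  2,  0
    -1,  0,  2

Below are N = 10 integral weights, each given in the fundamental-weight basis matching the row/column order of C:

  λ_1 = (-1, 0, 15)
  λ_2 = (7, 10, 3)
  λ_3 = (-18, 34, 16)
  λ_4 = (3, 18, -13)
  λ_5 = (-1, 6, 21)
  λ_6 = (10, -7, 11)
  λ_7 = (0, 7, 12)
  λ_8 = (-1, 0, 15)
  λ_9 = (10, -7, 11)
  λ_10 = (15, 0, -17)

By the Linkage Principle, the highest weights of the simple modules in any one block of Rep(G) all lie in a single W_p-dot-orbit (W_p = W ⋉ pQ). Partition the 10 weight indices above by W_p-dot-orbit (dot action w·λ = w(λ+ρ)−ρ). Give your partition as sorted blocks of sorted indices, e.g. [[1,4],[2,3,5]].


Type A_3, rank 3, |W|=24; reorder rows/cols to standard.

W_23-reps of the 10 weights in Ā_23 (same 3-coord order as C):

  λ_1+ρ ↦ (0, 1, 16) · λ_2+ρ ↦ (8, 11, 4) · λ_3+ρ ↦ (5, 6, 12) · λ_4+ρ ↦ (8, 11, 4) · λ_5+ρ ↦ (0, 1, 16) · λ_6+ρ ↦ (5, 6, 12) · λ_7+ρ ↦ (1, 8, 13) · λ_8+ρ ↦ (0, 1, 16) · λ_9+ρ ↦ (5, 6, 12) · λ_10+ρ ↦ (0, 1, 16)

The 10 indices split into 4 linkage classes (same alcove rep ⇔ same W_23-dot-orbit):

[[1, 5, 8, 10], [2, 4], [3, 6, 9], [7]]


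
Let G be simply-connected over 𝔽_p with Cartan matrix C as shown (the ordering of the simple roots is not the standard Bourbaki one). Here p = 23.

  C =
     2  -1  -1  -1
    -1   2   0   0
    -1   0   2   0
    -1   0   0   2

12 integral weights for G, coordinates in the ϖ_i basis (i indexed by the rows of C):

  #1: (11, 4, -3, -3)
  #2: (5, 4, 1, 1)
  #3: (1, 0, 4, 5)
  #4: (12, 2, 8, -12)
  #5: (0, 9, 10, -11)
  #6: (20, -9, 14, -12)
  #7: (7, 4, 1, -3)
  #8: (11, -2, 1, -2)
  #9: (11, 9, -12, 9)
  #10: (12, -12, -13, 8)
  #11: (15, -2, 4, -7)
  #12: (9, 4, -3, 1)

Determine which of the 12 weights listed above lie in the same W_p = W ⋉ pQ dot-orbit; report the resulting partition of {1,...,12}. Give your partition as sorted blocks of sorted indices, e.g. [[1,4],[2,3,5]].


Type D_4, rank 4, |W|=192; reorder rows/cols to standard.

λ_j+ρ reflected into Ā_23 (⟨·,θ^∨⟩≤23); 4-tuples as given:

  λ_1 → (6, 5, 2, 2) · λ_2 → (6, 5, 2, 2) · λ_3 → (2, 1, 5, 6) · λ_4 → (2, 1, 7, 9) · λ_5 → (9, 1, 2, 1) · λ_6 → (6, 5, 2, 2) · λ_7 → (6, 5, 2, 2) · λ_8 → (9, 1, 2, 1) · λ_9 → (9, 1, 2, 1) · λ_10 → (9, 1, 2, 1) · λ_11 → (2, 1, 5, 6) · λ_12 → (6, 5, 2, 2)

Grouping the 12 weights by Ā_23-representative: 4 linkage classes.

[[1, 2, 6, 7, 12], [3, 11], [4], [5, 8, 9, 10]]


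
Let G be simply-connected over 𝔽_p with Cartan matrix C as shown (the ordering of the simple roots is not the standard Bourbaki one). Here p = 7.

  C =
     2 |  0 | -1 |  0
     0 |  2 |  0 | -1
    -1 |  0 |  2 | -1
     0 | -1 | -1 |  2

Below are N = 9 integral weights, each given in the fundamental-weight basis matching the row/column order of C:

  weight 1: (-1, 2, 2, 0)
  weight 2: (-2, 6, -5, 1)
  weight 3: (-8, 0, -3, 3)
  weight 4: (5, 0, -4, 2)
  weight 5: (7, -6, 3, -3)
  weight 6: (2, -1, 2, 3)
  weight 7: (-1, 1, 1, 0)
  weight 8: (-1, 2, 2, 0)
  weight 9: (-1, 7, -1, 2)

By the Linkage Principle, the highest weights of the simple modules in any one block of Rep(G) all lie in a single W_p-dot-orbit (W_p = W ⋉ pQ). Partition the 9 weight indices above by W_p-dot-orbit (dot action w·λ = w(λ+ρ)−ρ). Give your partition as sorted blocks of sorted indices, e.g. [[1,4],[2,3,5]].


Cartan matrix: type A_4 (|W|=120); un-permuting the 4 rows.

Folding the 9 weights λ_j+ρ into Ā_7 (reps in the given 4-coord order):

  [1] (0, 3, 3, 1) · [2] (0, 2, 2, 1) · [3] (0, 2, 2, 1) · [4] (3, 1, 3, 0) · [5] (0, 2, 2, 1) · [6] (0, 3, 3, 1) · [7] (0, 2, 2, 1) · [8] (0, 3, 3, 1) · [9] (0, 3, 3, 1)

Grouping the 9 weights by Ā_7-representative: 3 linkage classes.

[[1, 6, 8, 9], [2, 3, 5, 7], [4]]


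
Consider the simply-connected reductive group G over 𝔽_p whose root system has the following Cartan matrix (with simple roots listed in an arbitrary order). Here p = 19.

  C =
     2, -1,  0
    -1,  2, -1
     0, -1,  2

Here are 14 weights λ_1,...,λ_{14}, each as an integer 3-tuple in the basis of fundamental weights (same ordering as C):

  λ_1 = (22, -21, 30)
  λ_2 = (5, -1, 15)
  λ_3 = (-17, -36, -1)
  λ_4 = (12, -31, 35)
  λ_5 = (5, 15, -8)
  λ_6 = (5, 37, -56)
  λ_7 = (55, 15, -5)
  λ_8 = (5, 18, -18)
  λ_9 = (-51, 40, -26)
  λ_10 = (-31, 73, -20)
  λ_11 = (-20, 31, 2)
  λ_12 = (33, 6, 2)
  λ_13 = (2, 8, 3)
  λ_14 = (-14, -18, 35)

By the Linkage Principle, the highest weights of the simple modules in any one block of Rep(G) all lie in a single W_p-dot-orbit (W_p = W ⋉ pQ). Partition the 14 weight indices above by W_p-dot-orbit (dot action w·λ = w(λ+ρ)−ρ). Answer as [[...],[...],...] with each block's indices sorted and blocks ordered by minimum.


Type A_3, rank 3, |W|=24; reorder rows/cols to standard.

Ā_19 reps of the 14 weights (A_3, coords as presented):

  1: (11, 4, 3)
  2: (3, 0, 13)
  3: (3, 0, 13)
  4: (0, 2, 11)
  5: (3, 9, 4)
  6: (0, 2, 11)
  7: (11, 4, 3)
  8: (0, 2, 11)
  9: (3, 9, 4)
  10: (0, 2, 11)
  11: (3, 0, 13)
  12: (3, 9, 4)
  13: (3, 9, 4)
  14: (0, 2, 11)

These 14 weights hit 4 W_19-dot-orbits; sizes (2, 3, 5, 4):

[[1, 7], [2, 3, 11], [4, 6, 8, 10, 14], [5, 9, 12, 13]]


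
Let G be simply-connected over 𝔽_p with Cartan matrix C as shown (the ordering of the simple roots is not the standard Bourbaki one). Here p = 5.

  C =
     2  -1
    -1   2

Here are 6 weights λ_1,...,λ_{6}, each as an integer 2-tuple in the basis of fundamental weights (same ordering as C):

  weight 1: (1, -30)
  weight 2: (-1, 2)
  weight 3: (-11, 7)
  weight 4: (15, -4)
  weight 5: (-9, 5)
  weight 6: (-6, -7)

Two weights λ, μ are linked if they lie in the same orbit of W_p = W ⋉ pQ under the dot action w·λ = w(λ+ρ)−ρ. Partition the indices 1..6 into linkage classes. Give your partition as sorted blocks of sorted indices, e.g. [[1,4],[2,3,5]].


Dynkin diagram of C (from the 2 off-diagonal −1 entries): A_2.

λ_j+ρ reflected into Ā_5 (⟨·,θ^∨⟩≤5); 2-tuples as given:

  λ_1+ρ ↦ (2, 1) · λ_2+ρ ↦ (0, 3) · λ_3+ρ ↦ (0, 3) · λ_4+ρ ↦ (2, 1) · λ_5+ρ ↦ (2, 1) · λ_6+ρ ↦ (1, 0)

Linkage partition of the 6 weights (3 classes, p=5):

[[1, 4, 5], [2, 3], [6]]


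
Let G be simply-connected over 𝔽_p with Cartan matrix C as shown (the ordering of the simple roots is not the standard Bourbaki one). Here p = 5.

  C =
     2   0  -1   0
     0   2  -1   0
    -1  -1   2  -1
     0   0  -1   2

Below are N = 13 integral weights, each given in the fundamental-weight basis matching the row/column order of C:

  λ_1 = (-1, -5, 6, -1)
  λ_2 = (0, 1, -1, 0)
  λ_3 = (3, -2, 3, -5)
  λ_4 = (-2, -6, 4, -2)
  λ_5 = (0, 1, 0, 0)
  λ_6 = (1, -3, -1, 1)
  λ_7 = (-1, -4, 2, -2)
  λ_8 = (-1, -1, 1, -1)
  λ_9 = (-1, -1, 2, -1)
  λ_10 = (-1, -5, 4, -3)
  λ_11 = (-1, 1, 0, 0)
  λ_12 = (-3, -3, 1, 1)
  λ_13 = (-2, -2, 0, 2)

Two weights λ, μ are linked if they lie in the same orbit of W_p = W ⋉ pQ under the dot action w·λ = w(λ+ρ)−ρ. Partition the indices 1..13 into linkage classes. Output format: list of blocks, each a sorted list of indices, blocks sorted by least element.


Root system D_4: the 4×4 matrix C matches after relabeling.

Folding the 13 weights λ_j+ρ into Ā_5 (reps in the given 4-coord order):

  λ_1+ρ ↦ (0, 0, 2, 0)
  λ_2+ρ ↦ (1, 2, 0, 1)
  λ_3+ρ ↦ (1, 2, 0, 1)
  λ_4+ρ ↦ (1, 3, 0, 1)
  λ_5+ρ ↦ (1, 2, 0, 1)
  λ_6+ρ ↦ (0, 0, 2, 0)
  λ_7+ρ ↦ (1, 2, 0, 0)
  λ_8+ρ ↦ (0, 0, 2, 0)
  λ_9+ρ ↦ (0, 0, 2, 0)
  λ_10+ρ ↦ (1, 3, 0, 1)
  λ_11+ρ ↦ (0, 2, 1, 1)
  λ_12+ρ ↦ (0, 0, 2, 0)
  λ_13+ρ ↦ (0, 0, 1, 2)

The 13 indices split into 6 linkage classes (same alcove rep ⇔ same W_5-dot-orbit):

[[1, 6, 8, 9, 12], [2, 3, 5], [4, 10], [7], [11], [13]]


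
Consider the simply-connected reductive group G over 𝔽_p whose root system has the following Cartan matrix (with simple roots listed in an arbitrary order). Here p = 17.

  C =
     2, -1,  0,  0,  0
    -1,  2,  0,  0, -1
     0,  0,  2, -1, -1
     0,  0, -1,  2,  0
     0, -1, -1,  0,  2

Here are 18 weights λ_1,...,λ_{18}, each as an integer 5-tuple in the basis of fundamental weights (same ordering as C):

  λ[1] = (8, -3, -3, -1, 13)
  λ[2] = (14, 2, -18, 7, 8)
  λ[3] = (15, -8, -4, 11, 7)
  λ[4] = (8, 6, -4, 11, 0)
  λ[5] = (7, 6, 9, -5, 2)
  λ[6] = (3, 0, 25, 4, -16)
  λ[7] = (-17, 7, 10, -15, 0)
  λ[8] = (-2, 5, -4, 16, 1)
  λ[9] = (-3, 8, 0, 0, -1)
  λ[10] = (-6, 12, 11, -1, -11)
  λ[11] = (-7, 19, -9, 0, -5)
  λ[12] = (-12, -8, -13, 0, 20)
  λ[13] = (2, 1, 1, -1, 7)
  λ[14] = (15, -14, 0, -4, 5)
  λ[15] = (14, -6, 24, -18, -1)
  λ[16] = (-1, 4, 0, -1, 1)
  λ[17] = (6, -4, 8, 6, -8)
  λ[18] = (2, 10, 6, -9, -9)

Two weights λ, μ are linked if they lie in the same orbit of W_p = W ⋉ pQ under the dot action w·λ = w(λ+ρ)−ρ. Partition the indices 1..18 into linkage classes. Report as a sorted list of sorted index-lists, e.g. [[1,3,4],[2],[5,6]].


Root system A_5: the 5×5 matrix C matches after relabeling.

Each λ_j+ρ reduced to Ā_17; 5-tuples below use C's row order:

  1: (3, 2, 2, 0, 8);  2: (0, 5, 1, 0, 2);  3: (0, 5, 1, 0, 2);  4: (0, 5, 1, 0, 2);  5: (3, 4, 1, 6, 2);  6: (4, 0, 2, 9, 1);  7: (3, 2, 7, 1, 1);  8: (4, 0, 2, 9, 1);  9: (2, 7, 1, 1, 0);  10: (3, 2, 2, 0, 8);  11: (3, 2, 7, 1, 1);  12: (3, 2, 7, 1, 1);  13: (3, 2, 2, 0, 8);  14: (3, 4, 1, 6, 2);  15: (0, 5, 1, 0, 2);  16: (0, 5, 1, 0, 2);  17: (3, 4, 1, 6, 2);  18: (3, 2, 7, 1, 1)

Grouping the 18 weights by Ā_17-representative: 6 linkage classes.

[[1, 10, 13], [2, 3, 4, 15, 16], [5, 14, 17], [6, 8], [7, 11, 12, 18], [9]]


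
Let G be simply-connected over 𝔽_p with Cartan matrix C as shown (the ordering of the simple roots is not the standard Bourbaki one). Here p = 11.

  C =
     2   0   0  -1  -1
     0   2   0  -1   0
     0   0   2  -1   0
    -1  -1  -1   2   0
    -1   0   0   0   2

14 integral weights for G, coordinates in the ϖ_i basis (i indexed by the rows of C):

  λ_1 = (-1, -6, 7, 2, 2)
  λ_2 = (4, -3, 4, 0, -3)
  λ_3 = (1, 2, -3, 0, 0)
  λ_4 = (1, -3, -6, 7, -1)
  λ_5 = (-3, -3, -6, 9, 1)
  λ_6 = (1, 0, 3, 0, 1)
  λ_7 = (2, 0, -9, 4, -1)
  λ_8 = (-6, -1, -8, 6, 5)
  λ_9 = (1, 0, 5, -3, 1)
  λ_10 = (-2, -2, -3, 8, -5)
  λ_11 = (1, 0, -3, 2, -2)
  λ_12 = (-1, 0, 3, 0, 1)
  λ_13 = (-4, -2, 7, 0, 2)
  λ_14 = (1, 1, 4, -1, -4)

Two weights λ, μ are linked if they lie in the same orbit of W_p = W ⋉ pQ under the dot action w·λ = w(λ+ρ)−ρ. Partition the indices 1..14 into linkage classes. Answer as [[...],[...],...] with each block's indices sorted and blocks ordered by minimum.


D_5 Cartan matrix, 5 simple roots permuted; ρ=(1,1,1,1,1).

Folding the 14 weights λ_j+ρ into Ā_11 (reps in the given 5-coord order):

  λ_1+ρ ↦ (0, 2, 5, 1, 0)
  λ_2+ρ ↦ (0, 1, 4, 1, 2)
  λ_3+ρ ↦ (1, 2, 1, 1, 1)
  λ_4+ρ ↦ (0, 2, 5, 1, 0)
  λ_5+ρ ↦ (0, 2, 5, 1, 0)
  λ_6+ρ ↦ (0, 1, 4, 1, 2)
  λ_7+ρ ↦ (0, 2, 5, 1, 0)
  λ_8+ρ ↦ (0, 5, 2, 0, 1)
  λ_9+ρ ↦ (0, 1, 4, 1, 2)
  λ_10+ρ ↦ (1, 1, 2, 1, 1)
  λ_11+ρ ↦ (1, 1, 2, 1, 1)
  λ_12+ρ ↦ (0, 1, 4, 1, 2)
  λ_13+ρ ↦ (0, 2, 5, 1, 0)
  λ_14+ρ ↦ (0, 1, 4, 1, 2)

Partition of {1..14} into 5 W_11-dot-orbits:

[[1, 4, 5, 7, 13], [2, 6, 9, 12, 14], [3], [8], [10, 11]]


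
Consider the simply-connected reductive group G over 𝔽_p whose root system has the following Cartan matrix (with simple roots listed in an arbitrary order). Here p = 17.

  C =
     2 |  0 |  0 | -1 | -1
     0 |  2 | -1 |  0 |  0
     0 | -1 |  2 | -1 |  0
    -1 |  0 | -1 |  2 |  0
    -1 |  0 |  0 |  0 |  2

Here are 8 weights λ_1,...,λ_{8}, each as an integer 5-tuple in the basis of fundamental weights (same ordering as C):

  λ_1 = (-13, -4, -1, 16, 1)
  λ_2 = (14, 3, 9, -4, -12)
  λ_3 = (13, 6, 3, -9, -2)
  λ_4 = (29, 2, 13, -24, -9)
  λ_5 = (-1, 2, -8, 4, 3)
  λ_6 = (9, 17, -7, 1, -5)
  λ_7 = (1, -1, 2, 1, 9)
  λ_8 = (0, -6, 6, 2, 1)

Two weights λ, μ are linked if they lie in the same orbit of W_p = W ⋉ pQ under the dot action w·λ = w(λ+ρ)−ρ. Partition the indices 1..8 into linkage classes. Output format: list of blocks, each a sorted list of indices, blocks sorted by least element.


Dynkin diagram of C (from the 8 off-diagonal −1 entries): A_5.

Ā_17 reps of the 8 weights (A_5, coords as presented):

  λ_1 → (2, 0, 3, 2, 10);  λ_2 → (1, 5, 2, 3, 2);  λ_3 → (5, 3, 4, 4, 1);  λ_4 → (5, 3, 4, 4, 1);  λ_5 → (2, 4, 1, 0, 2);  λ_6 → (1, 5, 2, 3, 2);  λ_7 → (2, 0, 3, 2, 10);  λ_8 → (1, 5, 2, 3, 2)

Partition of {1..8} into 4 W_17-dot-orbits:

[[1, 7], [2, 6, 8], [3, 4], [5]]


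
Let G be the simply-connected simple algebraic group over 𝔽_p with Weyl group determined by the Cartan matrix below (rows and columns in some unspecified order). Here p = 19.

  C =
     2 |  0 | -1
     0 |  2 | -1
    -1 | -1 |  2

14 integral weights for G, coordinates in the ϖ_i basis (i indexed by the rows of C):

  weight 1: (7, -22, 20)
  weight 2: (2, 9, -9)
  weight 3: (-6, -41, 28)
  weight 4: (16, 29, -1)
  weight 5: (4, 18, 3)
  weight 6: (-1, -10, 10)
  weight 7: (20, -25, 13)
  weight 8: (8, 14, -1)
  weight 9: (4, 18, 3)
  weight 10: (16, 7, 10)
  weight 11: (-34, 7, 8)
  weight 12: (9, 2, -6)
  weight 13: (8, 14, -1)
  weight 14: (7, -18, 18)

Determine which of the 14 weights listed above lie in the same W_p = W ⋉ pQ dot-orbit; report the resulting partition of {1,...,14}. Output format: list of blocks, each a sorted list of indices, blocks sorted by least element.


A_3 Cartan matrix, 3 simple roots permuted; ρ=(1,1,1).

Folding the 14 weights λ_j+ρ into Ā_19 (reps in the given 3-coord order):

    λ_1+ρ ↦ (0, 9, 2)
    λ_2+ρ ↦ (5, 2, 3)
    λ_3+ρ ↦ (5, 2, 3)
    λ_4+ρ ↦ (0, 9, 2)
    λ_5+ρ ↦ (4, 10, 0)
    λ_6+ρ ↦ (0, 9, 2)
    λ_7+ρ ↦ (5, 2, 3)
    λ_8+ρ ↦ (4, 10, 0)
    λ_9+ρ ↦ (4, 10, 0)
    λ_10+ρ ↦ (0, 9, 2)
    λ_11+ρ ↦ (5, 2, 3)
    λ_12+ρ ↦ (5, 2, 3)
    λ_13+ρ ↦ (4, 10, 0)
    λ_14+ρ ↦ (0, 9, 2)

The 14 indices split into 3 linkage classes (same alcove rep ⇔ same W_19-dot-orbit):

[[1, 4, 6, 10, 14], [2, 3, 7, 11, 12], [5, 8, 9, 13]]


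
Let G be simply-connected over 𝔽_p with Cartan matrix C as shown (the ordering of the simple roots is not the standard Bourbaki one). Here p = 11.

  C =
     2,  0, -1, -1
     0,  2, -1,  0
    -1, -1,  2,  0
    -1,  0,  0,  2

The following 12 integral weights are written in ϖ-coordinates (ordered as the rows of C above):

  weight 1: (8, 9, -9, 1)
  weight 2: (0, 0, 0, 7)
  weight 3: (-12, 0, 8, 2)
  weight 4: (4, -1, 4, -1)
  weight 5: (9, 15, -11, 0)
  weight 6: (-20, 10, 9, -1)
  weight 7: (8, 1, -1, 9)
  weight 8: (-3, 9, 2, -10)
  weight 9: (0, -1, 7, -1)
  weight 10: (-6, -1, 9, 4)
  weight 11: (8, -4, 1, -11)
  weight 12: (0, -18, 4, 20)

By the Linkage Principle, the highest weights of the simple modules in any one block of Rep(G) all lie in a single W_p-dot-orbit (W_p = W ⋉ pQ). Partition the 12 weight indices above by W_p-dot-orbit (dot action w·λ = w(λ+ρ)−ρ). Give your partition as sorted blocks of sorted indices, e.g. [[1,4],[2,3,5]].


Root system A_4: the 4×4 matrix C matches after relabeling.

λ_j+ρ reflected into Ā_11 (⟨·,θ^∨⟩≤11); 4-tuples as given:

    λ_1 → (1, 0, 8, 0)
    λ_2 → (1, 1, 1, 8)
    λ_3 → (1, 1, 1, 8)
    λ_4 → (5, 0, 5, 0)
    λ_5 → (5, 0, 5, 0)
    λ_6 → (1, 0, 8, 0)
    λ_7 → (1, 0, 8, 0)
    λ_8 → (1, 0, 8, 0)
    λ_9 → (1, 0, 8, 0)
    λ_10 → (5, 0, 5, 0)
    λ_11 → (1, 1, 1, 8)
    λ_12 → (5, 0, 5, 0)

Linkage partition of the 12 weights (3 classes, p=11):

[[1, 6, 7, 8, 9], [2, 3, 11], [4, 5, 10, 12]]


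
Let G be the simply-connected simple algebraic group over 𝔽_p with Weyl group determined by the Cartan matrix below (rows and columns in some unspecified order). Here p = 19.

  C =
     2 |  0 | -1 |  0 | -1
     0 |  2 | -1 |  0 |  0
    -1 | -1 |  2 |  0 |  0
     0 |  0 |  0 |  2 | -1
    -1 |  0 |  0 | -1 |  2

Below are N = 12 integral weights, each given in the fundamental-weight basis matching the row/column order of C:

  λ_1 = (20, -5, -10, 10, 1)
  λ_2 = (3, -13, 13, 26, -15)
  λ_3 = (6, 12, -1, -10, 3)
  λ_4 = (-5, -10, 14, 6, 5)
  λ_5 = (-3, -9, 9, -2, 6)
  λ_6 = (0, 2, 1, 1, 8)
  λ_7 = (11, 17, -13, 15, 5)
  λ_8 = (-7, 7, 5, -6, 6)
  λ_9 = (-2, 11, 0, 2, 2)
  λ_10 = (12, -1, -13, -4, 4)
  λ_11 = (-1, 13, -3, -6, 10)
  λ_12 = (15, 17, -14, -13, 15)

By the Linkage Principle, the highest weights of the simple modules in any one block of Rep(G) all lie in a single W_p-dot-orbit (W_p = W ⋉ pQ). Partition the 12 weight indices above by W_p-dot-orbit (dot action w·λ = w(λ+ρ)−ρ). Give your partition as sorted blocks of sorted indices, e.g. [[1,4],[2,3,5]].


A_5 Cartan matrix, 5 simple roots permuted; ρ=(1,1,1,1,1).

Each λ_j+ρ reduced to Ā_19; 5-tuples below use C's row order:

  λ_1+ρ ↦ (4, 4, 2, 2, 2);  λ_2+ρ ↦ (2, 8, 0, 1, 4);  λ_3+ρ ↦ (2, 8, 0, 1, 4);  λ_4+ρ ↦ (4, 4, 2, 2, 2);  λ_5+ρ ↦ (2, 8, 0, 1, 4);  λ_6+ρ ↦ (1, 3, 2, 2, 9);  λ_7+ρ ↦ (1, 12, 0, 3, 2);  λ_8+ρ ↦ (2, 8, 0, 1, 4);  λ_9+ρ ↦ (1, 12, 0, 3, 2);  λ_10+ρ ↦ (1, 12, 0, 3, 2);  λ_11+ρ ↦ (2, 8, 0, 1, 4);  λ_12+ρ ↦ (1, 12, 0, 3, 2)

Partition of {1..12} into 4 W_19-dot-orbits:

[[1, 4], [2, 3, 5, 8, 11], [6], [7, 9, 10, 12]]


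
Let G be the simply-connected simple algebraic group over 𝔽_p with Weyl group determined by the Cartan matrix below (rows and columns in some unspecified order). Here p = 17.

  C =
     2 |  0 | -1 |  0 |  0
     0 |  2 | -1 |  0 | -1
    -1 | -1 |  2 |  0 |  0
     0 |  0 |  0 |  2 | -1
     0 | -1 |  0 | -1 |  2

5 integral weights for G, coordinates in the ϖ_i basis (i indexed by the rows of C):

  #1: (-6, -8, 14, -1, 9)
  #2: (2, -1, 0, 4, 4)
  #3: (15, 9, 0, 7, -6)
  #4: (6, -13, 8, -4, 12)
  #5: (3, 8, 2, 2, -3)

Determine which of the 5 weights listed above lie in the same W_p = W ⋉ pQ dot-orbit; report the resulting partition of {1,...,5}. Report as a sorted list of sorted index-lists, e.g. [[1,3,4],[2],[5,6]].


C ↔ A_5 under row/col permutation; |W(A_5)| = 720.

Ā_17 reps of the 5 weights (A_5, coords as presented):

  λ_1+ρ ↦ (4, 7, 3, 1, 2);  λ_2+ρ ↦ (3, 0, 1, 5, 5);  λ_3+ρ ↦ (3, 0, 1, 5, 5);  λ_4+ρ ↦ (4, 7, 3, 1, 2);  λ_5+ρ ↦ (4, 7, 3, 1, 2)

The 5 indices split into 2 linkage classes (same alcove rep ⇔ same W_17-dot-orbit):

[[1, 4, 5], [2, 3]]


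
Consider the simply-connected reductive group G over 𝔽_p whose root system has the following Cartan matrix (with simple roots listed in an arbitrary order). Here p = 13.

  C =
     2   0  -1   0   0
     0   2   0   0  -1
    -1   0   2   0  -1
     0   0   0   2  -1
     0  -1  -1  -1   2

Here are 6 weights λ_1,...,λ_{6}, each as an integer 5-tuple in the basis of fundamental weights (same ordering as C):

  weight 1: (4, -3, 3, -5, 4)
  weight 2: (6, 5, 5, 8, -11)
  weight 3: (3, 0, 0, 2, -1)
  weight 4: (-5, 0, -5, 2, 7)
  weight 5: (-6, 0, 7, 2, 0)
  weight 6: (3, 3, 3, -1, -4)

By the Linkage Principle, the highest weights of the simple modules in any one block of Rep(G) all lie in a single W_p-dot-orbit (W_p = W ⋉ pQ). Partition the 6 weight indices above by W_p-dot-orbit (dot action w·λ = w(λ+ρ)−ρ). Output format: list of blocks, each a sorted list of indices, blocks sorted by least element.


Dynkin diagram of C (from the 8 off-diagonal −1 entries): D_5.

Alcove-folded reps (p=13, 6 weights, presented ϖ-order):

  [1] (4, 1, 1, 3, 0);  [2] (2, 4, 1, 1, 0);  [3] (4, 1, 1, 3, 0);  [4] (4, 1, 1, 3, 0);  [5] (4, 1, 1, 3, 0);  [6] (4, 1, 1, 3, 0)

Partition of {1..6} into 2 W_13-dot-orbits:

[[1, 3, 4, 5, 6], [2]]


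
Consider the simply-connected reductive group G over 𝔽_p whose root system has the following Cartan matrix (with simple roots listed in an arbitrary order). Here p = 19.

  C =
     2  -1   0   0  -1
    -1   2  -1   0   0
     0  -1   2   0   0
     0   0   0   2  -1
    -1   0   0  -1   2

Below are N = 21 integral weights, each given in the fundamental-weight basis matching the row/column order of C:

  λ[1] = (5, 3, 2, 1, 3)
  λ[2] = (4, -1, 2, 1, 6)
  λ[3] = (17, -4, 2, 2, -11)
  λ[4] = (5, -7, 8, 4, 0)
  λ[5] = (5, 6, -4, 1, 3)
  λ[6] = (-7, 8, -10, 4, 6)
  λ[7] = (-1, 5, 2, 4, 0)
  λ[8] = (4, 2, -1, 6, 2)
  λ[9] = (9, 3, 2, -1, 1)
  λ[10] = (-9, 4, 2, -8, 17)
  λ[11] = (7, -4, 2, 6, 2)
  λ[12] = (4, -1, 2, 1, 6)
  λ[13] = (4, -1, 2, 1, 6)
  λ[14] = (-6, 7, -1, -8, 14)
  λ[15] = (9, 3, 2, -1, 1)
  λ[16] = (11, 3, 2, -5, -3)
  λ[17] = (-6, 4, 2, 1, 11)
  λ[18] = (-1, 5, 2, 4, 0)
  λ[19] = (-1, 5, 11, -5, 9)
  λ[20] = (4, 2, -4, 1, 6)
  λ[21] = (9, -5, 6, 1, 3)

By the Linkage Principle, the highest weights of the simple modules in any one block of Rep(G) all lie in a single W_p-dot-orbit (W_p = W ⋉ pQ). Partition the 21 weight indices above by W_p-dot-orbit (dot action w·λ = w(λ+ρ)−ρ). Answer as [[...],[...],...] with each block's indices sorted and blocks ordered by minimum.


Root system A_5: the 5×5 matrix C matches after relabeling.

λ_j+ρ reflected into Ā_19 (⟨·,θ^∨⟩≤19); 5-tuples as given:

  1: (6, 4, 3, 2, 4) · 2: (5, 0, 3, 2, 7) · 3: (5, 3, 0, 7, 3) · 4: (0, 6, 3, 5, 1) · 5: (6, 4, 3, 2, 4) · 6: (0, 6, 3, 5, 1) · 7: (0, 6, 3, 5, 1) · 8: (5, 3, 0, 7, 3) · 9: (10, 4, 3, 0, 2) · 10: (5, 3, 0, 7, 3) · 11: (5, 3, 0, 7, 3) · 12: (5, 0, 3, 2, 7) · 13: (5, 0, 3, 2, 7) · 14: (5, 3, 0, 7, 3) · 15: (10, 4, 3, 0, 2) · 16: (6, 4, 3, 2, 4) · 17: (5, 0, 3, 2, 7) · 18: (0, 6, 3, 5, 1) · 19: (0, 6, 3, 5, 1) · 20: (5, 0, 3, 2, 7) · 21: (6, 4, 3, 2, 4)

5 distinct reps among the 21 weights ⇒ 5 W_19-linkage classes:

[[1, 5, 16, 21], [2, 12, 13, 17, 20], [3, 8, 10, 11, 14], [4, 6, 7, 18, 19], [9, 15]]


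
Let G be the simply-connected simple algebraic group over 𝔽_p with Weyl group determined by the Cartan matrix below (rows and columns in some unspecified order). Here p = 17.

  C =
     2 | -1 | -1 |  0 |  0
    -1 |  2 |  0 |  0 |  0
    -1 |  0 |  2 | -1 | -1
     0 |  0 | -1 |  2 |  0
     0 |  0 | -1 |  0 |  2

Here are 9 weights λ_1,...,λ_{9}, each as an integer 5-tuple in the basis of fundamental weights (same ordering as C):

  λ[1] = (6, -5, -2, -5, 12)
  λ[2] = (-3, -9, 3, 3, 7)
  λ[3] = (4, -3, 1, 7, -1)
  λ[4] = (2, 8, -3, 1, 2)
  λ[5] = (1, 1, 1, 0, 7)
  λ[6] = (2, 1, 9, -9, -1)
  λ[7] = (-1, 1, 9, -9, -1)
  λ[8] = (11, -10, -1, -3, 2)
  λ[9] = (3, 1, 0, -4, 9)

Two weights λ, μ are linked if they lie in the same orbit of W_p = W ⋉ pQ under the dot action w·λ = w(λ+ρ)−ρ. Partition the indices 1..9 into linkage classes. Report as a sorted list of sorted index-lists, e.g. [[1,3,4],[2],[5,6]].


Root system D_5: the 5×5 matrix C matches after relabeling.

W_17-reps of the 9 weights in Ā_17 (same 5-coord order as C):

  1: (0, 2, 2, 1, 8);  2: (1, 2, 4, 2, 2);  3: (0, 2, 2, 8, 0);  4: (1, 9, 2, 0, 1);  5: (0, 2, 2, 1, 8);  6: (0, 2, 2, 8, 0);  7: (0, 2, 2, 8, 0);  8: (1, 9, 2, 0, 1);  9: (0, 2, 2, 1, 8)

The 9 indices split into 4 linkage classes (same alcove rep ⇔ same W_17-dot-orbit):

[[1, 5, 9], [2], [3, 6, 7], [4, 8]]


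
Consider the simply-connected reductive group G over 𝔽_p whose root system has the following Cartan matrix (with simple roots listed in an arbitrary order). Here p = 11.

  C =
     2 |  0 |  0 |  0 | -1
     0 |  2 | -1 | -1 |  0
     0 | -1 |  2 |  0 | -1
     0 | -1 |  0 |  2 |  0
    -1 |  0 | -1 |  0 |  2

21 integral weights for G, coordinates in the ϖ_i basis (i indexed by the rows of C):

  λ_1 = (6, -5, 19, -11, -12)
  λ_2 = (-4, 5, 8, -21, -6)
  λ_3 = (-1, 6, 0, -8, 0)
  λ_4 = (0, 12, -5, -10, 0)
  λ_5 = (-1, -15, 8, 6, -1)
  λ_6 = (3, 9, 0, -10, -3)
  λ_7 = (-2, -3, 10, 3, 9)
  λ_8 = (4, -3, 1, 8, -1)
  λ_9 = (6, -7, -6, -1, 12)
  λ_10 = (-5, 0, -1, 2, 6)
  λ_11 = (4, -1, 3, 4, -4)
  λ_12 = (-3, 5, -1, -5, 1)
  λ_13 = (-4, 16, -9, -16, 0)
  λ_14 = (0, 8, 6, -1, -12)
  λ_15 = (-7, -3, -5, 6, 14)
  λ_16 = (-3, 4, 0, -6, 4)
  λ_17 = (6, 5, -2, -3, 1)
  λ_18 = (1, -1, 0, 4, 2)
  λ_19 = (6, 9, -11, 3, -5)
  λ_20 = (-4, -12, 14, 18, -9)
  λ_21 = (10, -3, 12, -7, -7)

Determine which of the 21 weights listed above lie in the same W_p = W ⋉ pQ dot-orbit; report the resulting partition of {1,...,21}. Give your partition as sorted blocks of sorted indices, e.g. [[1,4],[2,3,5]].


Cartan matrix: type A_5 (|W|=720); un-permuting the 5 rows.

W_11-reps of the 21 weights in Ā_11 (same 5-coord order as C):

    1: (1, 0, 2, 4, 3)
    2: (4, 2, 1, 1, 1)
    3: (0, 0, 1, 7, 1)
    4: (0, 0, 1, 7, 1)
    5: (2, 2, 0, 4, 0)
    6: (0, 0, 1, 7, 1)
    7: (0, 0, 1, 7, 1)
    8: (2, 2, 0, 4, 0)
    9: (2, 2, 0, 4, 0)
    10: (4, 1, 0, 3, 3)
    11: (2, 0, 1, 5, 3)
    12: (2, 2, 0, 4, 0)
    13: (4, 2, 1, 1, 1)
    14: (2, 0, 1, 5, 3)
    15: (1, 0, 2, 4, 3)
    16: (2, 0, 1, 5, 3)
    17: (4, 2, 1, 1, 1)
    18: (2, 0, 1, 5, 3)
    19: (4, 1, 0, 3, 3)
    20: (4, 1, 0, 3, 3)
    21: (2, 0, 1, 5, 3)

The 21 indices split into 6 linkage classes (same alcove rep ⇔ same W_11-dot-orbit):

[[1, 15], [2, 13, 17], [3, 4, 6, 7], [5, 8, 9, 12], [10, 19, 20], [11, 14, 16, 18, 21]]


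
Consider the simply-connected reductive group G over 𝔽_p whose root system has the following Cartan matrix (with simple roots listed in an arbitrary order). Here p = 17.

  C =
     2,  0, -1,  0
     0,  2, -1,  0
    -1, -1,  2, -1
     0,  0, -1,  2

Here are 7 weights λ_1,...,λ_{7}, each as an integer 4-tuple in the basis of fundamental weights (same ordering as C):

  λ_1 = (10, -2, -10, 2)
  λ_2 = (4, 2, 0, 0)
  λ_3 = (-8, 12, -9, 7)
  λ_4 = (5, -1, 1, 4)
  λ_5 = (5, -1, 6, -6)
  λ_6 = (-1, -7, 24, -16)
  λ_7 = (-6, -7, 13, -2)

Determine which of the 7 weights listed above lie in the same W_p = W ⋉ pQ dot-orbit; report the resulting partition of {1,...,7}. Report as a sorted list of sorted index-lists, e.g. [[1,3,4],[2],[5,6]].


Cartan matrix: type D_4 (|W|=192); un-permuting the 4 rows.

Each λ_j+ρ reduced to Ā_17; 4-tuples below use C's row order:

  [1] (5, 3, 1, 1)
  [2] (5, 3, 1, 1)
  [3] (6, 0, 2, 5)
  [4] (6, 0, 2, 5)
  [5] (6, 0, 2, 5)
  [6] (6, 0, 2, 5)
  [7] (5, 6, 2, 1)

Partition of {1..7} into 3 W_17-dot-orbits:

[[1, 2], [3, 4, 5, 6], [7]]


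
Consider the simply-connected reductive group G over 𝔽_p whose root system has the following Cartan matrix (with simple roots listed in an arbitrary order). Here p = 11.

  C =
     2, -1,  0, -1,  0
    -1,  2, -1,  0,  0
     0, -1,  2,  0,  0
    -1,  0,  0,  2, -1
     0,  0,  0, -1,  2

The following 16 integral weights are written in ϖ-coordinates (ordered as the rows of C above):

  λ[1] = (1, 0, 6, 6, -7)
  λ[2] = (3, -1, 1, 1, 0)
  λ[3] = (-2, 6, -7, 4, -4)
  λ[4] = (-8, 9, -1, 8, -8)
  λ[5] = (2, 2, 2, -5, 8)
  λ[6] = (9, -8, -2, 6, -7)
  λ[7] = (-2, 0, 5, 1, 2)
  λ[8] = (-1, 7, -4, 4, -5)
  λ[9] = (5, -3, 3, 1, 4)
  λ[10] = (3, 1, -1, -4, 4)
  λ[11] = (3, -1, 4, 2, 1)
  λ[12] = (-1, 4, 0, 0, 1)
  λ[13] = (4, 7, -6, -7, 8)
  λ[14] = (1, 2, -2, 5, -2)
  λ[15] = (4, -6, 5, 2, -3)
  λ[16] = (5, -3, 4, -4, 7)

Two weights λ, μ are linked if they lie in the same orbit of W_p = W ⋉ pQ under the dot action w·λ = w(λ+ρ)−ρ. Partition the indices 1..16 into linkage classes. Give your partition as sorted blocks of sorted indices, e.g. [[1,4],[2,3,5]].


A_5 Cartan matrix, 5 simple roots permuted; ρ=(1,1,1,1,1).

W_11-reps of the 16 weights in Ā_11 (same 5-coord order as C):

  [1] (2, 1, 1, 1, 0)
  [2] (4, 0, 2, 2, 1)
  [3] (1, 0, 6, 1, 3)
  [4] (2, 2, 1, 5, 1)
  [5] (1, 2, 0, 3, 2)
  [6] (2, 1, 1, 1, 0)
  [7] (1, 0, 6, 1, 3)
  [8] (0, 5, 1, 1, 2)
  [9] (4, 0, 2, 2, 1)
  [10] (1, 2, 0, 3, 2)
  [11] (4, 0, 2, 2, 1)
  [12] (0, 5, 1, 1, 2)
  [13] (1, 2, 0, 3, 2)
  [14] (2, 2, 1, 5, 1)
  [15] (0, 5, 1, 1, 2)
  [16] (1, 2, 0, 3, 2)

Partition of {1..16} into 6 W_11-dot-orbits:

[[1, 6], [2, 9, 11], [3, 7], [4, 14], [5, 10, 13, 16], [8, 12, 15]]


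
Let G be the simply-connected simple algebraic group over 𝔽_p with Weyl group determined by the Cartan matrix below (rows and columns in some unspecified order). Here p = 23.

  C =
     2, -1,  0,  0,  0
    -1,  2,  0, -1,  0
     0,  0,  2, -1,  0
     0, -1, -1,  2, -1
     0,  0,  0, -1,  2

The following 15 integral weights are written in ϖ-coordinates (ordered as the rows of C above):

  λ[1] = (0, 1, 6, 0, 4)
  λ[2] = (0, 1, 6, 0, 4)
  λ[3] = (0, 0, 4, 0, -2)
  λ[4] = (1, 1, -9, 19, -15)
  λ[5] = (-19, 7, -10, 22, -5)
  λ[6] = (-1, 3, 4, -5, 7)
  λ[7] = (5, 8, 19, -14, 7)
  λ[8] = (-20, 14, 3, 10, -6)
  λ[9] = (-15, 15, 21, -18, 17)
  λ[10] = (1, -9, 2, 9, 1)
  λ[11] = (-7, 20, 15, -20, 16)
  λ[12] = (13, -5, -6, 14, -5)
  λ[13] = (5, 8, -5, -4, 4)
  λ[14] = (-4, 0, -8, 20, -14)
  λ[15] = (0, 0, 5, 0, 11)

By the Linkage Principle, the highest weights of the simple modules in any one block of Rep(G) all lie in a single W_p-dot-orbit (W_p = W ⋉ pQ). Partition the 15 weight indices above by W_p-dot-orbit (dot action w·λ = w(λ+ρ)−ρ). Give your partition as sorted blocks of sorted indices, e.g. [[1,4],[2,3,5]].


Dynkin diagram of C (from the 8 off-diagonal −1 entries): D_5.

Each λ_j+ρ reduced to Ā_23; 5-tuples below use C's row order:

  [1] (1, 2, 7, 1, 5);  [2] (1, 2, 7, 1, 5);  [3] (1, 1, 5, 0, 1);  [4] (1, 1, 6, 1, 12);  [5] (0, 0, 1, 4, 4);  [6] (0, 0, 1, 4, 4);  [7] (1, 2, 7, 1, 5);  [8] (6, 2, 3, 2, 2);  [9] (1, 1, 5, 0, 1);  [10] (6, 2, 3, 2, 2);  [11] (6, 2, 3, 2, 2);  [12] (6, 2, 3, 2, 2);  [13] (6, 2, 3, 2, 2);  [14] (1, 1, 6, 1, 12);  [15] (1, 1, 6, 1, 12)

5 distinct reps among the 15 weights ⇒ 5 W_23-linkage classes:

[[1, 2, 7], [3, 9], [4, 14, 15], [5, 6], [8, 10, 11, 12, 13]]


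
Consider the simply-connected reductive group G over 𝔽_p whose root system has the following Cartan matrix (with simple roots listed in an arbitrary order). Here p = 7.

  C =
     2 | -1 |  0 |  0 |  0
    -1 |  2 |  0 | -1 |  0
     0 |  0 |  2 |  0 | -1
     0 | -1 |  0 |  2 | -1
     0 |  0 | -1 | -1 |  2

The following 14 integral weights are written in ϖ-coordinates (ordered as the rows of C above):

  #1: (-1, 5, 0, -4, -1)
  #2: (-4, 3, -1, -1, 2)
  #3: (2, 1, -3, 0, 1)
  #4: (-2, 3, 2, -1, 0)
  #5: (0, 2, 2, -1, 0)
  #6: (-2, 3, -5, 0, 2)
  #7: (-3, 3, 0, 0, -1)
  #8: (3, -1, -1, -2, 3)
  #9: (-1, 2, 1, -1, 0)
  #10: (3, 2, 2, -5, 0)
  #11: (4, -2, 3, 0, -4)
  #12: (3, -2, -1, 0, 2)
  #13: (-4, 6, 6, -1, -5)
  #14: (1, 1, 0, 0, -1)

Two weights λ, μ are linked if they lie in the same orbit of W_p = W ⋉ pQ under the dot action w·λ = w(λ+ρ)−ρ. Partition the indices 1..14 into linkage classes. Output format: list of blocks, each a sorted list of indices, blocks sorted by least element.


Type A_5, rank 5, |W|=720; reorder rows/cols to standard.

Alcove-folded reps (p=7, 14 weights, presented ϖ-order):

  1: (0, 3, 2, 0, 1)
  2: (3, 1, 0, 0, 3)
  3: (2, 2, 1, 1, 0)
  4: (0, 3, 2, 0, 1)
  5: (0, 3, 2, 0, 1)
  6: (0, 3, 2, 0, 1)
  7: (2, 2, 1, 1, 0)
  8: (3, 1, 0, 0, 3)
  9: (0, 3, 2, 0, 1)
  10: (3, 1, 0, 0, 3)
  11: (2, 2, 1, 1, 0)
  12: (3, 1, 0, 0, 3)
  13: (0, 0, 0, 4, 0)
  14: (2, 2, 1, 1, 0)

Linkage partition of the 14 weights (4 classes, p=7):

[[1, 4, 5, 6, 9], [2, 8, 10, 12], [3, 7, 11, 14], [13]]


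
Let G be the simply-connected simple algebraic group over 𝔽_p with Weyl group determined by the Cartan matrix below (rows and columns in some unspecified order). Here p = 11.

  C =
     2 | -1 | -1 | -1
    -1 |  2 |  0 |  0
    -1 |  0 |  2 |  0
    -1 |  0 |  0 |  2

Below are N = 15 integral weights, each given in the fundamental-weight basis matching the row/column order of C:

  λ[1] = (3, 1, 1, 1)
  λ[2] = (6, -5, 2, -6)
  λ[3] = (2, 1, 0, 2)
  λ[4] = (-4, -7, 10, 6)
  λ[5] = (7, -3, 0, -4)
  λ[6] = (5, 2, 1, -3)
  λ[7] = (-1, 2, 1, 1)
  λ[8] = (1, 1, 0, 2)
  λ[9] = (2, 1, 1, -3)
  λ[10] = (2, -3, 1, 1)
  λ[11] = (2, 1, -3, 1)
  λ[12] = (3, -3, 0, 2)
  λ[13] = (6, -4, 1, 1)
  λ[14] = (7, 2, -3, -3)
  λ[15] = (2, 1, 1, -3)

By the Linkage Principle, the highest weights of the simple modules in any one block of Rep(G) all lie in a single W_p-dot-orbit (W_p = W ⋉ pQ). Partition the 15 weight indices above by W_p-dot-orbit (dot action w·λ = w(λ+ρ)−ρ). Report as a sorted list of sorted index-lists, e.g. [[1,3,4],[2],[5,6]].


D_4 Cartan matrix, 4 simple roots permuted; ρ=(1,1,1,1).

Ā_11 reps of the 15 weights (D_4, coords as presented):

  λ_1+ρ ↦ (1, 2, 2, 2);  λ_2+ρ ↦ (2, 2, 1, 3);  λ_3+ρ ↦ (2, 2, 1, 3);  λ_4+ρ ↦ (0, 3, 2, 2);  λ_5+ρ ↦ (2, 2, 1, 3);  λ_6+ρ ↦ (0, 3, 2, 2);  λ_7+ρ ↦ (0, 3, 2, 2);  λ_8+ρ ↦ (2, 2, 1, 3);  λ_9+ρ ↦ (1, 2, 2, 2);  λ_10+ρ ↦ (1, 2, 2, 2);  λ_11+ρ ↦ (1, 2, 2, 2);  λ_12+ρ ↦ (2, 2, 1, 3);  λ_13+ρ ↦ (0, 3, 2, 2);  λ_14+ρ ↦ (0, 3, 2, 2);  λ_15+ρ ↦ (1, 2, 2, 2)

3 distinct reps among the 15 weights ⇒ 3 W_11-linkage classes:

[[1, 9, 10, 11, 15], [2, 3, 5, 8, 12], [4, 6, 7, 13, 14]]


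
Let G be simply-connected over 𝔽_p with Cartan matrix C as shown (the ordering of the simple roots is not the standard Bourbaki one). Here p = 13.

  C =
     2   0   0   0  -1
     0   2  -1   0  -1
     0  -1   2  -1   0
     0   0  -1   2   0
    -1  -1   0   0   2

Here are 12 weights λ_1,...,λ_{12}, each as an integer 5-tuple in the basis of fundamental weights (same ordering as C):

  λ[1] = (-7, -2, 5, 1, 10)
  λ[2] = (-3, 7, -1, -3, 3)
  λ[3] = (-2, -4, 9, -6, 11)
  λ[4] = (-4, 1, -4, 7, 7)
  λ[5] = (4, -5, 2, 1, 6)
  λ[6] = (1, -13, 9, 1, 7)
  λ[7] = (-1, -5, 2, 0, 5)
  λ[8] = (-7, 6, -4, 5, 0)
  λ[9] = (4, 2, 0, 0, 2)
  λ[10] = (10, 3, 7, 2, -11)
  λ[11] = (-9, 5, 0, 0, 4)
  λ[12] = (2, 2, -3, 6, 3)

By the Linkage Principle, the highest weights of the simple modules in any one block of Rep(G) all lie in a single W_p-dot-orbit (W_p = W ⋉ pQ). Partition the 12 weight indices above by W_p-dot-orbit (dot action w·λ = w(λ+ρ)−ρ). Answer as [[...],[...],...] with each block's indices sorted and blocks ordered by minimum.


Cartan matrix: type A_5 (|W|=720); un-permuting the 5 rows.

λ_j+ρ reflected into Ā_13 (⟨·,θ^∨⟩≤13); 5-tuples as given:

    λ_1+ρ ↦ (1, 1, 2, 3, 4)
    λ_2+ρ ↦ (2, 6, 2, 0, 2)
    λ_3+ρ ↦ (5, 3, 1, 1, 3)
    λ_4+ρ ↦ (1, 1, 2, 3, 4)
    λ_5+ρ ↦ (5, 3, 1, 1, 3)
    λ_6+ρ ↦ (2, 6, 2, 0, 2)
    λ_7+ρ ↦ (0, 3, 1, 0, 2)
    λ_8+ρ ↦ (1, 1, 2, 3, 4)
    λ_9+ρ ↦ (5, 3, 1, 1, 3)
    λ_10+ρ ↦ (2, 6, 2, 0, 2)
    λ_11+ρ ↦ (5, 3, 1, 1, 3)
    λ_12+ρ ↦ (1, 1, 2, 3, 4)

Grouping the 12 weights by Ā_13-representative: 4 linkage classes.

[[1, 4, 8, 12], [2, 6, 10], [3, 5, 9, 11], [7]]


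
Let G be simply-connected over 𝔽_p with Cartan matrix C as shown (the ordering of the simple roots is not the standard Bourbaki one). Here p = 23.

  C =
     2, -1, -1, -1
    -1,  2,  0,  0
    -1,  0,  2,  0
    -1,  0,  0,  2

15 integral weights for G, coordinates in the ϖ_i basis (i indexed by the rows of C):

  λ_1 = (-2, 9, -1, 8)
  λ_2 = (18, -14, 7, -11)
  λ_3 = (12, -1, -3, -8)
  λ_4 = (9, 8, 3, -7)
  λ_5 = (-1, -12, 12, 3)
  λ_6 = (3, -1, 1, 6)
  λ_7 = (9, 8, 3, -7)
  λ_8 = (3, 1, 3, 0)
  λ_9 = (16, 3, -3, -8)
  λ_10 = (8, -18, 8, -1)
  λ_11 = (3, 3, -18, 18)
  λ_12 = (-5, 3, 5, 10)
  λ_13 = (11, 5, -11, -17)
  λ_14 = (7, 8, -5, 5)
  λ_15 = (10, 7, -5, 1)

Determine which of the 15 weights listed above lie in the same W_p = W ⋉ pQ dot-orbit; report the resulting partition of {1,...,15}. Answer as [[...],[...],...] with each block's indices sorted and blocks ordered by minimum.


Root system D_4: the 4×4 matrix C matches after relabeling.

λ_j+ρ reflected into Ā_23 (⟨·,θ^∨⟩≤23); 4-tuples as given:

  1: (0, 9, 1, 8)
  2: (0, 9, 4, 6)
  3: (4, 0, 2, 7)
  4: (0, 9, 4, 6)
  5: (4, 0, 2, 7)
  6: (4, 0, 2, 7)
  7: (0, 9, 4, 6)
  8: (4, 2, 4, 1)
  9: (2, 4, 2, 7)
  10: (0, 9, 1, 8)
  11: (0, 9, 4, 6)
  12: (4, 0, 2, 7)
  13: (2, 8, 4, 2)
  14: (0, 9, 4, 6)
  15: (2, 8, 4, 2)

Linkage partition of the 15 weights (6 classes, p=23):

[[1, 10], [2, 4, 7, 11, 14], [3, 5, 6, 12], [8], [9], [13, 15]]
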